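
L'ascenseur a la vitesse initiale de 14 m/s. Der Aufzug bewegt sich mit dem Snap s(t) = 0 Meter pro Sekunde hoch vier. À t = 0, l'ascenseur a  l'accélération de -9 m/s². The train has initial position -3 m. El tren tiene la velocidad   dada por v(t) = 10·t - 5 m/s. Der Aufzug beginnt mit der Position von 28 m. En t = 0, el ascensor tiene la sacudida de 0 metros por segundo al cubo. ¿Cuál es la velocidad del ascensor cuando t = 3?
Para resolver esto, necesitamos tomar 3 antiderivadas de nuestra ecuación del snap s(t) = 0. Integrando el snap y usando la condición inicial j(0) = 0, obtenemos j(t) = 0. Integrando la sacudida y usando la condición inicial a(0) = -9, obtenemos a(t) = -9. Tomando ∫a(t)dt y aplicando v(0) = 14, encontramos v(t) = 14 - 9·t. Usando v(t) = 14 - 9·t y sustituyendo t = 3, encontramos v = -13.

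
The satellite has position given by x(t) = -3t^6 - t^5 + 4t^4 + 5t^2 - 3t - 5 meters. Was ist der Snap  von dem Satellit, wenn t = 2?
Um dies zu lösen, müssen wir 4 Ableitungen unserer Gleichung für die Position x(t) = -3·t^6 - t^5 + 4·t^4 + 5·t^2 - 3·t - 5 nehmen. Die Ableitung von der Position ergibt die Geschwindigkeit: v(t) = -18·t^5 - 5·t^4 + 16·t^3 + 10·t - 3. Die Ableitung von der Geschwindigkeit ergibt die Beschleunigung: a(t) = -90·t^4 - 20·t^3 + 48·t^2 + 10. Die Ableitung von der Beschleunigung ergibt den Ruck: j(t) = -360·t^3 - 60·t^2 + 96·t. Mit d/dt von j(t) finden wir s(t) = -1080·t^2 - 120·t + 96. Mit s(t) = -1080·t^2 - 120·t + 96 und Einsetzen von t = 2, finden wir s = -4464.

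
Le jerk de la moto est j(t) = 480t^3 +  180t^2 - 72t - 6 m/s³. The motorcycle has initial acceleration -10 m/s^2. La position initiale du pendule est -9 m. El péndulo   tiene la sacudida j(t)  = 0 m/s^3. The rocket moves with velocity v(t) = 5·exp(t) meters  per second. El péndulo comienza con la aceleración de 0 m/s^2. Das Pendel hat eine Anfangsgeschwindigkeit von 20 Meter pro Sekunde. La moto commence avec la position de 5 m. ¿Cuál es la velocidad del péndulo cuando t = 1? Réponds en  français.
En partant du jerk j(t) = 0, nous prenons 2 intégrales. La primitive du jerk, avec a(0) = 0, donne l'accélération: a(t) = 0. En prenant ∫a(t)dt et en appliquant v(0) = 20, nous trouvons v(t) = 20. Nous avons la vitesse v(t) = 20. En substituant t = 1: v(1) = 20.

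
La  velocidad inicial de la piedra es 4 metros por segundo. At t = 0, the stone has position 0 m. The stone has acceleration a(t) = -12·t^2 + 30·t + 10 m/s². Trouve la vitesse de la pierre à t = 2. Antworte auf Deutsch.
Wir müssen die Stammfunktion unserer Gleichung für die Beschleunigung a(t) = -12·t^2 + 30·t + 10 1-mal finden. Die Stammfunktion von der Beschleunigung, mit v(0) = 4, ergibt die Geschwindigkeit: v(t) = -4·t^3 + 15·t^2 + 10·t + 4. Aus der Gleichung für die Geschwindigkeit v(t) = -4·t^3 + 15·t^2 + 10·t + 4, setzen wir t = 2 ein und erhalten v = 52.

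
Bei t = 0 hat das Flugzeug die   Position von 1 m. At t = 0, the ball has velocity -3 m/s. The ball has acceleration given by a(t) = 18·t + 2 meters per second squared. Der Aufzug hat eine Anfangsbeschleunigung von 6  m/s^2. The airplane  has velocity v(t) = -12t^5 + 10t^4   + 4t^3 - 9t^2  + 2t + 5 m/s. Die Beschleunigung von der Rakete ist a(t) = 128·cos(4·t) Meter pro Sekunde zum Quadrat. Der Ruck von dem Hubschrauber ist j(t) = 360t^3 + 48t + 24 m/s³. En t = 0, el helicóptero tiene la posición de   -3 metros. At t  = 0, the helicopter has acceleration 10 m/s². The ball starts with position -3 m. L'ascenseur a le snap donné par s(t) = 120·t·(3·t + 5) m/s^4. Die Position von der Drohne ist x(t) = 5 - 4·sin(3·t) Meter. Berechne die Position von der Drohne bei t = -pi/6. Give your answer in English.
From the given position equation x(t) = 5 - 4·sin(3·t), we substitute t = -pi/6 to get x = 9.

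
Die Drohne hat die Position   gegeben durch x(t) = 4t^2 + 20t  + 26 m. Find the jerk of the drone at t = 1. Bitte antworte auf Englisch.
Starting from position x(t) = 4·t^2 + 20·t + 26, we take 3 derivatives. The derivative of position gives velocity: v(t) = 8·t + 20. Taking d/dt of v(t), we find a(t) = 8. Differentiating acceleration, we get jerk: j(t) = 0. Using j(t) = 0 and substituting t = 1, we find j = 0.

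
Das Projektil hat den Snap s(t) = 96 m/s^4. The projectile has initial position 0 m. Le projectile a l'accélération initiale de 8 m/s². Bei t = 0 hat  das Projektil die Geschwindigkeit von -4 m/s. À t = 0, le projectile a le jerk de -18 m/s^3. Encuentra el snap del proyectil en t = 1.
De la ecuación del snap s(t) = 96, sustituimos t = 1 para obtener s = 96.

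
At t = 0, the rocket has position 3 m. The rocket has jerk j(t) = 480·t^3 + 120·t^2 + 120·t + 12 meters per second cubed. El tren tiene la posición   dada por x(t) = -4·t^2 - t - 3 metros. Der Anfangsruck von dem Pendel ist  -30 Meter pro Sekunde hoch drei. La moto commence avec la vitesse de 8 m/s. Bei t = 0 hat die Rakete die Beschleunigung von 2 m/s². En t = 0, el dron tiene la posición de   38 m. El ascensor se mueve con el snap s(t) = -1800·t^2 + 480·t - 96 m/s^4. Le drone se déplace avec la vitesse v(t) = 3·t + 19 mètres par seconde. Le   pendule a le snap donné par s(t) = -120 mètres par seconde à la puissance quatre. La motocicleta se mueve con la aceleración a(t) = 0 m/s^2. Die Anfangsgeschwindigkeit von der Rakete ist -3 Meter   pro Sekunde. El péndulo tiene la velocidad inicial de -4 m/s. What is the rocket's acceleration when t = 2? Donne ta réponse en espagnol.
Necesitamos integrar nuestra ecuación de la sacudida j(t) = 480·t^3 + 120·t^2 + 120·t + 12 1 vez. La integral de la sacudida, con a(0) = 2, da la aceleración: a(t) = 120·t^4 + 40·t^3 + 60·t^2 + 12·t + 2. Tenemos la aceleración a(t) = 120·t^4 + 40·t^3 + 60·t^2 + 12·t + 2. Sustituyendo t = 2: a(2) = 2506.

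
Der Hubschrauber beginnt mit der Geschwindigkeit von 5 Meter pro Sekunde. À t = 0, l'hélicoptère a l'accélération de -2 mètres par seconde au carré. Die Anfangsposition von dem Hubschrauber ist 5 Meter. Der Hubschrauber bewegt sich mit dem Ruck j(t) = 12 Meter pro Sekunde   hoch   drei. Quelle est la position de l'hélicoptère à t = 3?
En partant du jerk j(t) = 12, nous prenons 3 primitives. La primitive du jerk, avec a(0) = -2, donne l'accélération: a(t) = 12·t - 2. En prenant ∫a(t)dt et en appliquant v(0) = 5, nous trouvons v(t) = 6·t^2 - 2·t + 5. L'intégrale de la vitesse est la position. En utilisant x(0) = 5, nous obtenons x(t) = 2·t^3 - t^2 + 5·t + 5. En utilisant x(t) = 2·t^3 - t^2 + 5·t + 5 et en substituant t = 3, nous trouvons x = 65.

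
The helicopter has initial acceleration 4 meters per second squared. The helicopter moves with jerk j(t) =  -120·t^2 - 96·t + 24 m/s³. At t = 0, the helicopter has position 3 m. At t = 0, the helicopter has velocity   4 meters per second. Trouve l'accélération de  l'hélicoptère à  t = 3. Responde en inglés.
We must find the antiderivative of our jerk equation j(t) = -120·t^2 - 96·t + 24 1 time. Integrating jerk and using the initial condition a(0) = 4, we get a(t) = -40·t^3 - 48·t^2 + 24·t + 4. From the given acceleration equation a(t) = -40·t^3 - 48·t^2 + 24·t + 4, we substitute t = 3 to get a = -1436.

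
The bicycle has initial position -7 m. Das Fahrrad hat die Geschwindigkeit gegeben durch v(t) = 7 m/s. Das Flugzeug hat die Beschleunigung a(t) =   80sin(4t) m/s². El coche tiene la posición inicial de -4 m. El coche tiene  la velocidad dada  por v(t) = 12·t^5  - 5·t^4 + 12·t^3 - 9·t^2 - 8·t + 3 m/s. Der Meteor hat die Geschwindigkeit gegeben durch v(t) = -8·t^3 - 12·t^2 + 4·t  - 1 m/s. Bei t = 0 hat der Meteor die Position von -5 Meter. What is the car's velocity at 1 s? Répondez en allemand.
Mit v(t) = 12·t^5 - 5·t^4 + 12·t^3 - 9·t^2 - 8·t + 3 und Einsetzen von t = 1, finden wir v = 5.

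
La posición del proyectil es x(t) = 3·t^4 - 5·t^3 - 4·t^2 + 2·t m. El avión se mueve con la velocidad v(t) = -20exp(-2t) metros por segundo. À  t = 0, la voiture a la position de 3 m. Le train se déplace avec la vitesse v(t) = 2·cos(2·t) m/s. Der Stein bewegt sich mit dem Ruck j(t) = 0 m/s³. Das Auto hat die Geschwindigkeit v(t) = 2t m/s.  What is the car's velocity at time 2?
Using v(t) = 2·t and substituting t = 2, we find v = 4.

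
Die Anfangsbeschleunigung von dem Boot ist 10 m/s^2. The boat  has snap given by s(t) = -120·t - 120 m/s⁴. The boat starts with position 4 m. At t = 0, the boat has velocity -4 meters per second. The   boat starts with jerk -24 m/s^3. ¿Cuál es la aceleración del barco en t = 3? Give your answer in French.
Nous devons trouver l'intégrale de notre équation du snap s(t) = -120·t - 120 2 fois. L'intégrale du snap, avec j(0) = -24, donne le jerk: j(t) = -60·t^2 - 120·t - 24. La primitive du jerk est l'accélération. En utilisant a(0) = 10, nous obtenons a(t) = -20·t^3 - 60·t^2 - 24·t + 10. Nous avons l'accélération a(t) = -20·t^3 - 60·t^2 - 24·t + 10. En substituant t = 3: a(3) = -1142.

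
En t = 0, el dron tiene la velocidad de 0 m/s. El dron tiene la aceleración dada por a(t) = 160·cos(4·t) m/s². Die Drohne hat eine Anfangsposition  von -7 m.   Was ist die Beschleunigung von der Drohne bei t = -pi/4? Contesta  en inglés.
Using a(t) = 160·cos(4·t) and substituting t = -pi/4, we find a = -160.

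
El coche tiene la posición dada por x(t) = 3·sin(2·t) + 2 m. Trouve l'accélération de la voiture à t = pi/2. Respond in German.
Wir müssen unsere Gleichung für die Position x(t) = 3·sin(2·t) + 2 2-mal ableiten. Mit d/dt von x(t) finden wir v(t) = 6·cos(2·t). Die Ableitung von der Geschwindigkeit ergibt die Beschleunigung: a(t) = -12·sin(2·t). Wir haben die Beschleunigung a(t) = -12·sin(2·t). Durch Einsetzen von t = pi/2: a(pi/2) = 0.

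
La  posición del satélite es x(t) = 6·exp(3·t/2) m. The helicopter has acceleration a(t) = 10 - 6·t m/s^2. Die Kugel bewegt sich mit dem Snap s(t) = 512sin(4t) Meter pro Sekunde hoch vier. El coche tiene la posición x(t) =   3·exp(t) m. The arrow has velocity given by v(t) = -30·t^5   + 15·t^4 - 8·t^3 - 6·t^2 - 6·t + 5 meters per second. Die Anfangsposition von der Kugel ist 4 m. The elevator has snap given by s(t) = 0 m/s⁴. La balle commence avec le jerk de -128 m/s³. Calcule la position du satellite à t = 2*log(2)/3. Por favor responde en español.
De la ecuación de la posición x(t) = 6·exp(3·t/2), sustituimos t = 2*log(2)/3 para obtener x = 12.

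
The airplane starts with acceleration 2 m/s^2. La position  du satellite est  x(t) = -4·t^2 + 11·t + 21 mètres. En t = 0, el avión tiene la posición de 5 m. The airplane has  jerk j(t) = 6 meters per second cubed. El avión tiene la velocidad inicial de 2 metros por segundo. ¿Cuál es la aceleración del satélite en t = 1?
Para resolver esto, necesitamos tomar 2 derivadas de nuestra ecuación de la posición x(t) = -4·t^2 + 11·t + 21. Derivando la posición, obtenemos la velocidad: v(t) = 11 - 8·t. Tomando d/dt de v(t), encontramos a(t) = -8. De la ecuación de la aceleración a(t) = -8, sustituimos t = 1 para obtener a = -8.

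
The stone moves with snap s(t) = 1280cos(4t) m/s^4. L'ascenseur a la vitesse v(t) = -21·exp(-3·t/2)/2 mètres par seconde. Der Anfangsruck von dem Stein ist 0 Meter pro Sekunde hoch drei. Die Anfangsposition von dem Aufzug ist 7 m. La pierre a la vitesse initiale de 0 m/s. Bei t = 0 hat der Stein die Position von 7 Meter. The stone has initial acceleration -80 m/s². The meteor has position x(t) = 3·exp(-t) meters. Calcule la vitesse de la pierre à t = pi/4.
En partant du snap s(t) = 1280·cos(4·t), nous prenons 3 intégrales. En prenant ∫s(t)dt et en appliquant j(0) = 0, nous trouvons j(t) = 320·sin(4·t). L'intégrale du jerk est l'accélération. En utilisant a(0) = -80, nous obtenons a(t) = -80·cos(4·t). L'intégrale de l'accélération, avec v(0) = 0, donne la vitesse: v(t) = -20·sin(4·t). En utilisant v(t) = -20·sin(4·t) et en substituant t = pi/4, nous trouvons v = 0.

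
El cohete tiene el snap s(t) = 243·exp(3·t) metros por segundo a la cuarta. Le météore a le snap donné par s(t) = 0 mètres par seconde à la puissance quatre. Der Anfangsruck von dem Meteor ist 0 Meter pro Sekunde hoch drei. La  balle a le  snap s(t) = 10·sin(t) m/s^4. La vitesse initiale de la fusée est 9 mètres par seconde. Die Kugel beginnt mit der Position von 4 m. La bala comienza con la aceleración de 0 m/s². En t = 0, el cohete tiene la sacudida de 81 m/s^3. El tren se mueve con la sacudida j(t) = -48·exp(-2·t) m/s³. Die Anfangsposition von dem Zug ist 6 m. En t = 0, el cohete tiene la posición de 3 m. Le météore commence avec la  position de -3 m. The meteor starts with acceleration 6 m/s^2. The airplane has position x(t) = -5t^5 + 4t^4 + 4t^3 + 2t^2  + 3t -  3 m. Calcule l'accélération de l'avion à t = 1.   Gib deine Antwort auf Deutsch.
Ausgehend von der Position x(t) = -5·t^5 + 4·t^4 + 4·t^3 + 2·t^2 + 3·t - 3, nehmen wir 2 Ableitungen. Mit d/dt von x(t) finden wir v(t) = -25·t^4 + 16·t^3 + 12·t^2 + 4·t + 3. Durch Ableiten von der Geschwindigkeit erhalten wir die Beschleunigung: a(t) = -100·t^3 + 48·t^2 + 24·t + 4. Aus der Gleichung für die Beschleunigung a(t) = -100·t^3 + 48·t^2 + 24·t + 4, setzen wir t = 1 ein und erhalten a = -24.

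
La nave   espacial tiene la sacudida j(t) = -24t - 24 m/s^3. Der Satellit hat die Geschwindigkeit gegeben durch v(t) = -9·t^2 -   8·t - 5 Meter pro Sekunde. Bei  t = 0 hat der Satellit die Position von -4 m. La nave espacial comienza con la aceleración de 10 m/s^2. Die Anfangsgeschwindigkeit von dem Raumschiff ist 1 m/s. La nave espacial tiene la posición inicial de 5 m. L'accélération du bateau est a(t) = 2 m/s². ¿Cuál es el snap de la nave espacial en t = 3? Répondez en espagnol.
Debemos derivar nuestra ecuación de la sacudida j(t) = -24·t - 24 1 vez. La derivada de la sacudida da el snap: s(t) = -24. Usando s(t) = -24 y sustituyendo t = 3, encontramos s = -24.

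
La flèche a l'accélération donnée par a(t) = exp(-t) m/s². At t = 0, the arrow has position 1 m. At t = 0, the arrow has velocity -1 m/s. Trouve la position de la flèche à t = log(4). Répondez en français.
En partant de l'accélération a(t) = exp(-t), nous prenons 2 primitives. La primitive de l'accélération, avec v(0) = -1, donne la vitesse: v(t) = -exp(-t). En intégrant la vitesse et en utilisant la condition initiale x(0) = 1, nous obtenons x(t) = exp(-t). De l'équation de la position x(t) = exp(-t), nous substituons t = log(4) pour obtenir x = 1/4.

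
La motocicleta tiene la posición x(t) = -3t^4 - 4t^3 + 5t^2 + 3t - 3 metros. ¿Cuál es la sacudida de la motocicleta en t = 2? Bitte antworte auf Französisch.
Nous devons dériver notre équation de la position x(t) = -3·t^4 - 4·t^3 + 5·t^2 + 3·t - 3 3 fois. La dérivée de la position donne la vitesse: v(t) = -12·t^3 - 12·t^2 + 10·t + 3. En dérivant la vitesse, nous obtenons l'accélération: a(t) = -36·t^2 - 24·t + 10. En dérivant l'accélération, nous obtenons le jerk: j(t) = -72·t - 24. Nous avons le jerk j(t) = -72·t - 24. En substituant t = 2: j(2) = -168.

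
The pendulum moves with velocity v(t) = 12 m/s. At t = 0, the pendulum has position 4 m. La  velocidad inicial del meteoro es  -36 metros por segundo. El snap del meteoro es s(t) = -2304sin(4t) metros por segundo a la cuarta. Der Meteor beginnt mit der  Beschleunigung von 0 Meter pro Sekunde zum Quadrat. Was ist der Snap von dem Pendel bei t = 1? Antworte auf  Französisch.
Nous devons dériver notre équation de la vitesse v(t) = 12 3 fois. En dérivant la vitesse, nous obtenons l'accélération: a(t) = 0. En dérivant l'accélération, nous obtenons le jerk: j(t) = 0. La dérivée du jerk donne le snap: s(t) = 0. De l'équation du snap s(t) = 0, nous substituons t = 1 pour obtenir s = 0.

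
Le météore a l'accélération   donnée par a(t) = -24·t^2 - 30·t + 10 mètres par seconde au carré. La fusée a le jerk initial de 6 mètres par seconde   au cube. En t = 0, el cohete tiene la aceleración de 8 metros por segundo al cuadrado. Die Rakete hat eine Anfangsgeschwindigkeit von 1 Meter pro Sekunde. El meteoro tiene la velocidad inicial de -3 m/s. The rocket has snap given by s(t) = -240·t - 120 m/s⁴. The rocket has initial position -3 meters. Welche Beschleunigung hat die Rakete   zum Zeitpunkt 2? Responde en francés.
En partant du snap s(t) = -240·t - 120, nous prenons 2 intégrales. L'intégrale du snap est le jerk. En utilisant j(0) = 6, nous obtenons j(t) = -120·t^2 - 120·t + 6. La primitive du jerk est l'accélération. En utilisant a(0) = 8, nous obtenons a(t) = -40·t^3 - 60·t^2 + 6·t + 8. Nous avons l'accélération a(t) = -40·t^3 - 60·t^2 + 6·t + 8. En substituant t = 2: a(2) = -540.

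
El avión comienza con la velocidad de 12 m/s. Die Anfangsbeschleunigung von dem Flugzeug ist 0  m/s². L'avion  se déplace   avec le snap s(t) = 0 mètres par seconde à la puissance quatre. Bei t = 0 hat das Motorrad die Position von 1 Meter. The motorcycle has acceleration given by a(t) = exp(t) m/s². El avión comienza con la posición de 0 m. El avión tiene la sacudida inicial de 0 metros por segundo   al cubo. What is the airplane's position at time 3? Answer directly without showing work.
At t = 3, x = 36.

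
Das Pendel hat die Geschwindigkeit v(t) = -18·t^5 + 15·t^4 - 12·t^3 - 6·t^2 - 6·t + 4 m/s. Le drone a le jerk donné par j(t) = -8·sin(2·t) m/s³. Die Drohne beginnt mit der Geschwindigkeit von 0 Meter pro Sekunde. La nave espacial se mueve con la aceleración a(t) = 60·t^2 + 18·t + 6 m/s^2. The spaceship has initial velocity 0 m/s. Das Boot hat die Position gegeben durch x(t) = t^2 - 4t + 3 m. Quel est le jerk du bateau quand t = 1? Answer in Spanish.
Para resolver esto, necesitamos tomar 3 derivadas de nuestra ecuación de la posición x(t) = t^2 - 4·t + 3. La derivada de la posición da la velocidad: v(t) = 2·t - 4. Tomando d/dt de v(t), encontramos a(t) = 2. La derivada de la aceleración da la sacudida: j(t) = 0. Usando j(t) = 0 y sustituyendo t = 1, encontramos j = 0.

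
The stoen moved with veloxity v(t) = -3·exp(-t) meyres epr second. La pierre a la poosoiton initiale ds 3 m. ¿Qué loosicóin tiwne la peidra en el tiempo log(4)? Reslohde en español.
Debemos encontrar la antiderivada de nuestra ecuación de la velocidad v(t) = -3·exp(-t) 1 vez. Tomando ∫v(t)dt y aplicando x(0) = 3, encontramos x(t) = 3·exp(-t). De la ecuación de la posición x(t) = 3·exp(-t), sustituimos t = log(4) para obtener x = 3/4.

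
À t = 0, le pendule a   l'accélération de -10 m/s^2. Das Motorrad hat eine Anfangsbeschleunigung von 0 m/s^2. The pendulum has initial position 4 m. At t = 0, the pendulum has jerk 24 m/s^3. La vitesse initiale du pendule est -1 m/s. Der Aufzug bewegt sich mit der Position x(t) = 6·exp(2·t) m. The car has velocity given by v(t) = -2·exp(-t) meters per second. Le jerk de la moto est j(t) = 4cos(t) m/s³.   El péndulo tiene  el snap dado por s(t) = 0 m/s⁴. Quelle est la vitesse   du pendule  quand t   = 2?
En partant du snap s(t) = 0, nous prenons 3 primitives. En prenant ∫s(t)dt et en appliquant j(0) = 24, nous trouvons j(t) = 24. En prenant ∫j(t)dt et en appliquant a(0) = -10, nous trouvons a(t) = 24·t - 10. En intégrant l'accélération et en utilisant la condition initiale v(0) = -1, nous obtenons v(t) = 12·t^2 - 10·t - 1. En utilisant v(t) = 12·t^2 - 10·t - 1 et en substituant t = 2, nous trouvons v = 27.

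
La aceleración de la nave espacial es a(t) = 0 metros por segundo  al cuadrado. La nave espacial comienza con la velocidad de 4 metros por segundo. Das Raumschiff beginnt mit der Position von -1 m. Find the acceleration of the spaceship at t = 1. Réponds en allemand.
Aus der Gleichung für die Beschleunigung a(t) = 0, setzen wir t = 1 ein und erhalten a = 0.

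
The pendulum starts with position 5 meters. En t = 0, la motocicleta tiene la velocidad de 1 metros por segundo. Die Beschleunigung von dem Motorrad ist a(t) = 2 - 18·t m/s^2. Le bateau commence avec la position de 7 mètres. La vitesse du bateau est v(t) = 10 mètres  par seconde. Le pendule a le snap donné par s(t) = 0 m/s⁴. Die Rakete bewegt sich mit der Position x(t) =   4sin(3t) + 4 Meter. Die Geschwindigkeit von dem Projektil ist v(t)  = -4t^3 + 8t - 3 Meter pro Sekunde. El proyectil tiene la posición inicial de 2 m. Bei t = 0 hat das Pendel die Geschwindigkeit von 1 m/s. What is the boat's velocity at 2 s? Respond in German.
Wir haben die Geschwindigkeit v(t) = 10. Durch Einsetzen von t = 2: v(2) = 10.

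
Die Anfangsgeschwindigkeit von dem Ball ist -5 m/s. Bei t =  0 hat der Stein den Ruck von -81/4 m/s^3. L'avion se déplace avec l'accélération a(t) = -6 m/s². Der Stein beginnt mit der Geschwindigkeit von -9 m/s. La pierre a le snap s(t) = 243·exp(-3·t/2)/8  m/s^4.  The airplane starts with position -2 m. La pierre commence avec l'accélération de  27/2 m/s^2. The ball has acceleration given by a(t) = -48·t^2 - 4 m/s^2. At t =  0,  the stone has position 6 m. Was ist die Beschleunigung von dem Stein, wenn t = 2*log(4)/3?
Um dies zu lösen, müssen wir 2 Integrale unserer Gleichung für den Snap s(t) = 243·exp(-3·t/2)/8 finden. Durch Integration von dem Snap und Verwendung der Anfangsbedingung j(0) = -81/4, erhalten wir j(t) = -81·exp(-3·t/2)/4. Durch Integration von dem Ruck und Verwendung der Anfangsbedingung a(0) = 27/2, erhalten wir a(t) = 27·exp(-3·t/2)/2. Mit a(t) = 27·exp(-3·t/2)/2 und Einsetzen von t = 2*log(4)/3, finden wir a = 27/8.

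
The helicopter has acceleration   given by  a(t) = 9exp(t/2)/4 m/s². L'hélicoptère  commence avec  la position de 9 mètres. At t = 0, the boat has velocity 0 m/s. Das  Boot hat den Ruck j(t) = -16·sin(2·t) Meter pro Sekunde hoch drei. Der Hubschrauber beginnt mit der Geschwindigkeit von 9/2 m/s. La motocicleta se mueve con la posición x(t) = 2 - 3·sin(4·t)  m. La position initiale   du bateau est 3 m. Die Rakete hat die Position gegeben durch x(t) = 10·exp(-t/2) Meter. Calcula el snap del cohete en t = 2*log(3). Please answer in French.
En partant de la position x(t) = 10·exp(-t/2), nous prenons 4 dérivées. En prenant d/dt de x(t), nous trouvons v(t) = -5·exp(-t/2). En dérivant la vitesse, nous obtenons l'accélération: a(t) = 5·exp(-t/2)/2. En prenant d/dt de a(t), nous trouvons j(t) = -5·exp(-t/2)/4. La dérivée du jerk donne le snap: s(t) = 5·exp(-t/2)/8. En utilisant s(t) = 5·exp(-t/2)/8 et en substituant t = 2*log(3), nous trouvons s = 5/24.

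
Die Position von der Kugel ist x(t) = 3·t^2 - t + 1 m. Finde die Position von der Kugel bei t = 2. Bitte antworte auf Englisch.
From the given position equation x(t) = 3·t^2 - t + 1, we substitute t = 2 to get x = 11.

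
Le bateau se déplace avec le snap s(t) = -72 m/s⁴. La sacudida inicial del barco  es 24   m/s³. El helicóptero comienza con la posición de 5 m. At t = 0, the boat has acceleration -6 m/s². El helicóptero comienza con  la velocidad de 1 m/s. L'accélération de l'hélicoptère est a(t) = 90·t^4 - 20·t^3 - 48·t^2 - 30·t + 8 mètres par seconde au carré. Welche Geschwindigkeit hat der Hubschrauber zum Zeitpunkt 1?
Um dies zu lösen, müssen wir 1 Integral unserer Gleichung für die Beschleunigung a(t) = 90·t^4 - 20·t^3 - 48·t^2 - 30·t + 8 finden. Mit ∫a(t)dt und Anwendung von v(0) = 1, finden wir v(t) = 18·t^5 - 5·t^4 - 16·t^3 - 15·t^2 + 8·t + 1. Aus der Gleichung für die Geschwindigkeit v(t) = 18·t^5 - 5·t^4 - 16·t^3 - 15·t^2 + 8·t + 1, setzen wir t = 1 ein und erhalten v = -9.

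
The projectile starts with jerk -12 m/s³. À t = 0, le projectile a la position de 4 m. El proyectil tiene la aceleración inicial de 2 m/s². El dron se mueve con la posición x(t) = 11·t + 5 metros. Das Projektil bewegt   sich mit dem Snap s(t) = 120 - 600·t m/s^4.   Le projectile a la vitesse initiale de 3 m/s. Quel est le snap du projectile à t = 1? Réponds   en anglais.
We have snap s(t) = 120 - 600·t. Substituting t = 1: s(1) = -480.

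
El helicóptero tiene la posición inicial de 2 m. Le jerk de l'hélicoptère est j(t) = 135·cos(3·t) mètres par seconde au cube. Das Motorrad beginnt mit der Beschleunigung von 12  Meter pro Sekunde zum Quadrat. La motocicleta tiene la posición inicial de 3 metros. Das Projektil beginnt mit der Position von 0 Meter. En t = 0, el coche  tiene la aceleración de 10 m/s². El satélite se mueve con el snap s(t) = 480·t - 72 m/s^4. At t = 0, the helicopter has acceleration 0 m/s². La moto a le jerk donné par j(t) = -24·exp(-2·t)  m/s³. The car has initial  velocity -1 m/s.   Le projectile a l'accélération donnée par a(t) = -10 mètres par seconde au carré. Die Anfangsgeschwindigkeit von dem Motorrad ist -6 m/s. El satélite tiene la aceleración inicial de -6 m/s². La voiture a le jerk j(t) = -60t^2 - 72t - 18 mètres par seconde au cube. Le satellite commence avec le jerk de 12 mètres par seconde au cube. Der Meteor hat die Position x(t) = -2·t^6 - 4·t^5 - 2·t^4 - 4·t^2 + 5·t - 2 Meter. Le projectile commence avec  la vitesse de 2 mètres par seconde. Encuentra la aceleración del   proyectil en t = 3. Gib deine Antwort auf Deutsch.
Aus der Gleichung für die Beschleunigung a(t) = -10, setzen wir t = 3 ein und erhalten a = -10.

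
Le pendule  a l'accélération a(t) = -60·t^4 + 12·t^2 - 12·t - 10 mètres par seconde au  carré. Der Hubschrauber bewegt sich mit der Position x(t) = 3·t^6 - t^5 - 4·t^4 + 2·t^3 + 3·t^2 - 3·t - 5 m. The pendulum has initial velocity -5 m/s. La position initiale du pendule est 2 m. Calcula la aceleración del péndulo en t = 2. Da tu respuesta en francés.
De l'équation de l'accélération a(t) = -60·t^4 + 12·t^2 - 12·t - 10, nous substituons t = 2 pour obtenir a = -946.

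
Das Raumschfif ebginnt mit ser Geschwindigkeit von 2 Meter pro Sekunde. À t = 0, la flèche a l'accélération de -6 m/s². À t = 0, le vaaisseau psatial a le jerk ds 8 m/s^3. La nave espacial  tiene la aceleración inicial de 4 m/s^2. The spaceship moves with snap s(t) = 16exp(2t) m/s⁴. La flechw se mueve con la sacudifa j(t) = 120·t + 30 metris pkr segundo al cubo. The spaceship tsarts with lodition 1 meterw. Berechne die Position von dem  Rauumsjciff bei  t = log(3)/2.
Wir müssen die Stammfunktion unserer Gleichung für den Snap s(t) = 16·exp(2·t) 4-mal finden. Durch Integration von dem Snap und Verwendung der Anfangsbedingung j(0) = 8, erhalten wir j(t) = 8·exp(2·t). Mit ∫j(t)dt und Anwendung von a(0) = 4, finden wir a(t) = 4·exp(2·t). Das Integral von der Beschleunigung ist die Geschwindigkeit. Mit v(0) = 2 erhalten wir v(t) = 2·exp(2·t). Das Integral von der Geschwindigkeit, mit x(0) = 1, ergibt die Position: x(t) = exp(2·t). Aus der Gleichung für die Position x(t) = exp(2·t), setzen wir t = log(3)/2 ein und erhalten x = 3.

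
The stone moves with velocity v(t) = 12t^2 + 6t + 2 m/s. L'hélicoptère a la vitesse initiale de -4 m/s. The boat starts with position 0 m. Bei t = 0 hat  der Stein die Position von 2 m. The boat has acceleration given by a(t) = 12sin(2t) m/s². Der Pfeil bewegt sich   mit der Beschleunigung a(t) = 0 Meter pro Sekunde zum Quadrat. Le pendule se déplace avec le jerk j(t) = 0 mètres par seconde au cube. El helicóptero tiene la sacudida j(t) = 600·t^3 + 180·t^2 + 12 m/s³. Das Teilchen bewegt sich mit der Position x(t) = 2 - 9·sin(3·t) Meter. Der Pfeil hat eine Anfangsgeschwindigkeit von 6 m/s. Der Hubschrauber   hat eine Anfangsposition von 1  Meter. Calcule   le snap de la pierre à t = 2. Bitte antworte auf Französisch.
En partant de la vitesse v(t) = 12·t^2 + 6·t + 2, nous prenons 3 dérivées. En prenant d/dt de v(t), nous trouvons a(t) = 24·t + 6. En prenant d/dt de a(t), nous trouvons j(t) = 24. En prenant d/dt de j(t), nous trouvons s(t) = 0. Nous avons le snap s(t) = 0. En substituant t = 2: s(2) = 0.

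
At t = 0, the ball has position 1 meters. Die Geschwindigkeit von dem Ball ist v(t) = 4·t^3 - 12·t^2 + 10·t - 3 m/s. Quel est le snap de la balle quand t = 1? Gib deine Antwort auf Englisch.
We must differentiate our velocity equation v(t) = 4·t^3 - 12·t^2 + 10·t - 3 3 times. The derivative of velocity gives acceleration: a(t) = 12·t^2 - 24·t + 10. Differentiating acceleration, we get jerk: j(t) = 24·t - 24. Taking d/dt of j(t), we find s(t) = 24. We have snap s(t) = 24. Substituting t = 1: s(1) = 24.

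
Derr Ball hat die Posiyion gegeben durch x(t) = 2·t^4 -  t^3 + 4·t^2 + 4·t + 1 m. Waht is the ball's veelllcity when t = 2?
Starting from position x(t) = 2·t^4 - t^3 + 4·t^2 + 4·t + 1, we take 1 derivative. Differentiating position, we get velocity: v(t) = 8·t^3 - 3·t^2 + 8·t + 4. Using v(t) = 8·t^3 - 3·t^2 + 8·t + 4 and substituting t = 2, we find v = 72.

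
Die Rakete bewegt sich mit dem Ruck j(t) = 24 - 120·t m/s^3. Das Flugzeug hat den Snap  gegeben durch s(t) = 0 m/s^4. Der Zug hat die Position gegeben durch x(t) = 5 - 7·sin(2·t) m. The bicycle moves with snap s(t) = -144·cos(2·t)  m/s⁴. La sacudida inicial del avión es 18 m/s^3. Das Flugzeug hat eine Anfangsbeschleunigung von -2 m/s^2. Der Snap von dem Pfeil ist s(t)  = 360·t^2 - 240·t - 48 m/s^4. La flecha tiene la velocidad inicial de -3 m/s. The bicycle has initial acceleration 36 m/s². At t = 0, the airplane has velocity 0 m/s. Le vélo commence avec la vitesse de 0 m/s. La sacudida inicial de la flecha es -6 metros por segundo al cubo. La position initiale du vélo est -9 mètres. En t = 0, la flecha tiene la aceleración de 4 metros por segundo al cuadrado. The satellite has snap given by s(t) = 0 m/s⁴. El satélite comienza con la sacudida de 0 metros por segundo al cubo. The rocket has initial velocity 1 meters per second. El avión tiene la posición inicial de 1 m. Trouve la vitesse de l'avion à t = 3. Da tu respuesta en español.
Para resolver esto, necesitamos tomar 3 integrales de nuestra ecuación del snap s(t) = 0. Integrando el snap y usando la condición inicial j(0) = 18, obtenemos j(t) = 18. La integral de la sacudida es la aceleración. Usando a(0) = -2, obtenemos a(t) = 18·t - 2. La integral de la aceleración, con v(0) = 0, da la velocidad: v(t) = t·(9·t - 2). De la ecuación de la velocidad v(t) = t·(9·t - 2), sustituimos t = 3 para obtener v = 75.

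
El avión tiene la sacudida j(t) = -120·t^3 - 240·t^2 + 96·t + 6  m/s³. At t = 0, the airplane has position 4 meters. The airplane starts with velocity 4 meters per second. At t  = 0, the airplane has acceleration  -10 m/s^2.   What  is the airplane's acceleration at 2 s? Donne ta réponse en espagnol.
Partiendo de la sacudida j(t) = -120·t^3 - 240·t^2 + 96·t + 6, tomamos 1 integral. La antiderivada de la sacudida, con a(0) = -10, da la aceleración: a(t) = -30·t^4 - 80·t^3 + 48·t^2 + 6·t - 10. Tenemos la aceleración a(t) = -30·t^4 - 80·t^3 + 48·t^2 + 6·t - 10. Sustituyendo t = 2: a(2) = -926.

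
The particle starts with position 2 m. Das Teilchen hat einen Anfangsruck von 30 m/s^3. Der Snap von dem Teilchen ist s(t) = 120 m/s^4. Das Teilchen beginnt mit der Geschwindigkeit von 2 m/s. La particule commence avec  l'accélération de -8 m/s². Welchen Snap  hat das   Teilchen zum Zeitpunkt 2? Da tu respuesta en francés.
De l'équation du snap s(t) = 120, nous substituons t = 2 pour obtenir s = 120.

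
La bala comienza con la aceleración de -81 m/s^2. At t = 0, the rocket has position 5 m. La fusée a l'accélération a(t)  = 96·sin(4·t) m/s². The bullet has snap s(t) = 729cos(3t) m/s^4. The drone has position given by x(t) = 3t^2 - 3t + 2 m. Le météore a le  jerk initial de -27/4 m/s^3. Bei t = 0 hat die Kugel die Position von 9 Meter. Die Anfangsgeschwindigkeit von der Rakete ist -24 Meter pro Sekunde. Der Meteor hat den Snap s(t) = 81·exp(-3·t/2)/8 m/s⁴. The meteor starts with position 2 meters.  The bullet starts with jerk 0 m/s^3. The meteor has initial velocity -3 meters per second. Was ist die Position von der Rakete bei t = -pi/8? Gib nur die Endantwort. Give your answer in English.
x(-pi/8) = 11.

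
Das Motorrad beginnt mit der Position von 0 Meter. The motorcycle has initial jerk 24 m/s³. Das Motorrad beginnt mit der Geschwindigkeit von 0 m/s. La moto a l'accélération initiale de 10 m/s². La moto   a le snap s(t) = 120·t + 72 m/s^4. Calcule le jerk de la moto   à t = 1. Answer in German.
Ausgehend von dem Snap s(t) = 120·t + 72, nehmen wir 1 Integral. Das Integral von dem Snap ist der Ruck. Mit j(0) = 24 erhalten wir j(t) = 60·t^2 + 72·t + 24. Aus der Gleichung für den Ruck j(t) = 60·t^2 + 72·t + 24, setzen wir t = 1 ein und erhalten j = 156.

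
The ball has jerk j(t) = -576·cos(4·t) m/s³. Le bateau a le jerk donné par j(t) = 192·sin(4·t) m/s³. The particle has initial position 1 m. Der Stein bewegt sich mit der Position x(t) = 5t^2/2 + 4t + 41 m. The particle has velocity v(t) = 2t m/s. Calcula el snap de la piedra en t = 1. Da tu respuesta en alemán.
Ausgehend von der Position x(t) = 5·t^2/2 + 4·t + 41, nehmen wir 4 Ableitungen. Die Ableitung von der Position ergibt die Geschwindigkeit: v(t) = 5·t + 4. Mit d/dt von v(t) finden wir a(t) = 5. Durch Ableiten von der Beschleunigung erhalten wir den Ruck: j(t) = 0. Mit d/dt von j(t) finden wir s(t) = 0. Mit s(t) = 0 und Einsetzen von t = 1, finden wir s = 0.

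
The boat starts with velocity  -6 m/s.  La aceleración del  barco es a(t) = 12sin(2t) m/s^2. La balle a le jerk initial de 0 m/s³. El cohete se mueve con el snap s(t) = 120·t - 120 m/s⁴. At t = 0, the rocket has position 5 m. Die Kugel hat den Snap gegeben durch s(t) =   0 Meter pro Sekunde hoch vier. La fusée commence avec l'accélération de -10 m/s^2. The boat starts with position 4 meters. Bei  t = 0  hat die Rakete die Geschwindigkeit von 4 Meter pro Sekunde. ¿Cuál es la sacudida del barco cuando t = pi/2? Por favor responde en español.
Para resolver esto, necesitamos tomar 1 derivada de nuestra ecuación de la aceleración a(t) = 12·sin(2·t). Tomando d/dt de a(t), encontramos j(t) = 24·cos(2·t). Usando j(t) = 24·cos(2·t) y sustituyendo t = pi/2, encontramos j = -24.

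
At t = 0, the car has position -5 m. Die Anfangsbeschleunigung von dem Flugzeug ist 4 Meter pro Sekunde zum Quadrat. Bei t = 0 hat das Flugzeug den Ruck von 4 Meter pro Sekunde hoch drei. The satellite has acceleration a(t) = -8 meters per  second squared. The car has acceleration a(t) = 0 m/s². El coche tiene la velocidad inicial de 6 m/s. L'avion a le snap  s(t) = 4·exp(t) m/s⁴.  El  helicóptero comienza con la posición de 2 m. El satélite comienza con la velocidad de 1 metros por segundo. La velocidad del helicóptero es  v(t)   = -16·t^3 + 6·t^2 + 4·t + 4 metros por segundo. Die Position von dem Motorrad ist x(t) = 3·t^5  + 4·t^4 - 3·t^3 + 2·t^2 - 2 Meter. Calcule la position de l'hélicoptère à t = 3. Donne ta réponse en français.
Nous devons intégrer notre équation de la vitesse v(t) = -16·t^3 + 6·t^2 + 4·t + 4 1 fois. En prenant ∫v(t)dt et en appliquant x(0) = 2, nous trouvons x(t) = -4·t^4 + 2·t^3 + 2·t^2 + 4·t + 2. De l'équation de la position x(t) = -4·t^4 + 2·t^3 + 2·t^2 + 4·t + 2, nous substituons t = 3 pour obtenir x = -238.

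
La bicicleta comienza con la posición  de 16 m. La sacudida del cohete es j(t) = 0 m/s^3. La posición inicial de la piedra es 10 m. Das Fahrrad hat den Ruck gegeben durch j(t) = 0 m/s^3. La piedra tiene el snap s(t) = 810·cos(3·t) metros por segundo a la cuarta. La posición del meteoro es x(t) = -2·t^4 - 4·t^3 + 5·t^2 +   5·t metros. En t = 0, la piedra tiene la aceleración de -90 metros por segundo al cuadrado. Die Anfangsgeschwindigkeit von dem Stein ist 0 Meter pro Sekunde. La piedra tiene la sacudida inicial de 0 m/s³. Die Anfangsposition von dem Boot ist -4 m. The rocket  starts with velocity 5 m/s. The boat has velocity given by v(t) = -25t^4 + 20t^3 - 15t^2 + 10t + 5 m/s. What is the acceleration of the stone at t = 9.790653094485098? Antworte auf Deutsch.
Um dies zu lösen, müssen wir 2 Stammfunktionen unserer Gleichung für den Snap s(t) = 810·cos(3·t) finden. Das Integral von dem Snap, mit j(0) = 0, ergibt den Ruck: j(t) = 270·sin(3·t). Die Stammfunktion von dem Ruck ist die Beschleunigung. Mit a(0) = -90 erhalten wir a(t) = -90·cos(3·t). Wir haben die Beschleunigung a(t) = -90·cos(3·t). Durch Einsetzen von t = 9.790653094485098: a(9.790653094485098) = 41.0139990505350.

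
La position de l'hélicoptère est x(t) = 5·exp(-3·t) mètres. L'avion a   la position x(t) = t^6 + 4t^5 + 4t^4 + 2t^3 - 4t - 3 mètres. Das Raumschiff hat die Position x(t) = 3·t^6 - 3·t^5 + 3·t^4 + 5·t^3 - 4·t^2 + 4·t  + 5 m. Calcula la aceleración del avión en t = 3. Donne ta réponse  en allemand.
Wir müssen unsere Gleichung für die Position x(t) = t^6 + 4·t^5 + 4·t^4 + 2·t^3 - 4·t - 3 2-mal ableiten. Die Ableitung von der Position ergibt die Geschwindigkeit: v(t) = 6·t^5 + 20·t^4 + 16·t^3 + 6·t^2 - 4. Durch Ableiten von der Geschwindigkeit erhalten wir die Beschleunigung: a(t) = 30·t^4 + 80·t^3 + 48·t^2 + 12·t. Wir haben die Beschleunigung a(t) = 30·t^4 + 80·t^3 + 48·t^2 + 12·t. Durch Einsetzen von t = 3: a(3) = 5058.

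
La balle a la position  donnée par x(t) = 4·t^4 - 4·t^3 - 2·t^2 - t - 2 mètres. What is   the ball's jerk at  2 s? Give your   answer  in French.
En partant de la position x(t) = 4·t^4 - 4·t^3 - 2·t^2 - t - 2, nous prenons 3 dérivées. En dérivant la position, nous obtenons la vitesse: v(t) = 16·t^3 - 12·t^2 - 4·t - 1. La dérivée de la vitesse donne l'accélération: a(t) = 48·t^2 - 24·t - 4. La dérivée de l'accélération donne le jerk: j(t) = 96·t - 24. De l'équation du jerk j(t) = 96·t - 24, nous substituons t = 2 pour obtenir j = 168.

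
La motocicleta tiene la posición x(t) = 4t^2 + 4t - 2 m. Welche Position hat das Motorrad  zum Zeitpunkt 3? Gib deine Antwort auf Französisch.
En utilisant x(t) = 4·t^2 + 4·t - 2 et en substituant t = 3, nous trouvons x = 46.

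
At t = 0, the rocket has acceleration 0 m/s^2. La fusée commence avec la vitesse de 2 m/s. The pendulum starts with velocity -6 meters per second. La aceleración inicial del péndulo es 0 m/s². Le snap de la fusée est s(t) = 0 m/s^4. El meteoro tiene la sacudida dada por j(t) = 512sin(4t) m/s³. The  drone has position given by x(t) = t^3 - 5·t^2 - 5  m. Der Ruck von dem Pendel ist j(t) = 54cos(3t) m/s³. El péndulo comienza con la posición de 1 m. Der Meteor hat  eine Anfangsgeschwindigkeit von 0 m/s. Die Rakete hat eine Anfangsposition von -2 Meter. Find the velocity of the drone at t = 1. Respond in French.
Pour résoudre ceci, nous devons prendre 1 dérivée de notre équation de la position x(t) = t^3 - 5·t^2 - 5. La dérivée de la position donne la vitesse: v(t) = 3·t^2 - 10·t. En utilisant v(t) = 3·t^2 - 10·t et en substituant t = 1, nous trouvons v = -7.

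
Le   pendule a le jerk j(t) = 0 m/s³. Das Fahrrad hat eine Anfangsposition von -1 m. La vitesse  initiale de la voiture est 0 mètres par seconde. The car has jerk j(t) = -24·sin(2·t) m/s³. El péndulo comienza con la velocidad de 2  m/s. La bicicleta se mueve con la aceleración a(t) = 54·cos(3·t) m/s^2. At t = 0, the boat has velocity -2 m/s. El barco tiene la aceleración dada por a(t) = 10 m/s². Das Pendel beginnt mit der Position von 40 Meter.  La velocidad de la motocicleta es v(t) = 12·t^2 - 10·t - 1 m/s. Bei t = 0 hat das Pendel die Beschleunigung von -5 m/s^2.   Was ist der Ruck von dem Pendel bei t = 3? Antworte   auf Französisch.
En utilisant j(t) = 0 et en substituant t = 3, nous trouvons j = 0.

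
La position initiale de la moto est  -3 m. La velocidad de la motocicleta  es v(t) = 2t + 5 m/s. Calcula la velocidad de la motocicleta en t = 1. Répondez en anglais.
Using v(t) = 2·t + 5 and substituting t = 1, we find v = 7.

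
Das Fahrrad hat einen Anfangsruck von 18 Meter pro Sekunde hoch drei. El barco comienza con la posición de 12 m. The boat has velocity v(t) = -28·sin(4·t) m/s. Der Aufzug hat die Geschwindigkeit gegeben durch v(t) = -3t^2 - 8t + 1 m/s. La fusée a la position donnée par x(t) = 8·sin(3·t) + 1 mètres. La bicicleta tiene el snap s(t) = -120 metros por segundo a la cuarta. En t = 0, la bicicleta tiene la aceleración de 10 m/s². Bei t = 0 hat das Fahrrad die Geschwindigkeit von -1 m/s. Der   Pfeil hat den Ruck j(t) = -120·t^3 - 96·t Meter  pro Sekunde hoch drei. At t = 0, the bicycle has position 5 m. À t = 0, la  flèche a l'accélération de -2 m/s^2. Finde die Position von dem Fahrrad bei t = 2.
Wir müssen unsere Gleichung für den Snap s(t) = -120 4-mal integrieren. Das Integral von dem Snap, mit j(0) = 18, ergibt den Ruck: j(t) = 18 - 120·t. Durch Integration von dem Ruck und Verwendung der Anfangsbedingung a(0) = 10, erhalten wir a(t) = -60·t^2 + 18·t + 10. Mit ∫a(t)dt und Anwendung von v(0) = -1, finden wir v(t) = -20·t^3 + 9·t^2 + 10·t - 1. Das Integral von der Geschwindigkeit, mit x(0) = 5, ergibt die Position: x(t) = -5·t^4 + 3·t^3 + 5·t^2 - t + 5. Wir haben die Position x(t) = -5·t^4 + 3·t^3 + 5·t^2 - t + 5. Durch Einsetzen von t = 2: x(2) = -33.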